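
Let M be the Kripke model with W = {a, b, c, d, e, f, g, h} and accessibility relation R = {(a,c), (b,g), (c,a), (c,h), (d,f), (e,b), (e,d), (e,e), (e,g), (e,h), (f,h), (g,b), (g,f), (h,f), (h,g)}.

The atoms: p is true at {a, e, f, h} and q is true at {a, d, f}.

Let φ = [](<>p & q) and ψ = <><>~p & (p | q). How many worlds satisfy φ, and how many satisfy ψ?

1 and 3

For [](<>p & q):
a: successors {c}; <>p & q there: c:F. ✗
b: successors {g}; <>p & q there: g:F. ✗
c: successors {a, h}; <>p & q there: a:F, h:F. ✗
d: successors {f}; <>p & q there: f:T. ✓
e: successors {b, d, e, g, h}; <>p & q there: b:F, d:T, e:F, g:F, h:F. ✗
f: successors {h}; <>p & q there: h:F. ✗
g: successors {b, f}; <>p & q there: b:F, f:T. ✗
h: successors {f, g}; <>p & q there: f:T, g:F. ✗
— 1 world.
For <><>~p & (p | q):
a: <><>~p is F, p | q is T. ✗
b: <><>~p is T, p | q is F. ✗
c: <><>~p is T, p | q is F. ✗
d: <><>~p is F, p | q is T. ✗
e: <><>~p is T, p | q is T. ✓
f: <><>~p is T, p | q is T. ✓
g: <><>~p is T, p | q is F. ✗
h: <><>~p is T, p | q is T. ✓
— 3 worlds.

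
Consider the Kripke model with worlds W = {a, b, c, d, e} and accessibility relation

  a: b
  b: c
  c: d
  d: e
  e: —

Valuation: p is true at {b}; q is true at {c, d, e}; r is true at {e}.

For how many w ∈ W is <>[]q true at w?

a: successors {b}; []q there: b:T. ✓
b: successors {c}; []q there: c:T. ✓
c: successors {d}; []q there: d:T. ✓
d: successors {e}; []q there: e:T. ✓
e: no successors, so <>[]q fails. ✗
Satisfying worlds: {a, b, c, d}.

4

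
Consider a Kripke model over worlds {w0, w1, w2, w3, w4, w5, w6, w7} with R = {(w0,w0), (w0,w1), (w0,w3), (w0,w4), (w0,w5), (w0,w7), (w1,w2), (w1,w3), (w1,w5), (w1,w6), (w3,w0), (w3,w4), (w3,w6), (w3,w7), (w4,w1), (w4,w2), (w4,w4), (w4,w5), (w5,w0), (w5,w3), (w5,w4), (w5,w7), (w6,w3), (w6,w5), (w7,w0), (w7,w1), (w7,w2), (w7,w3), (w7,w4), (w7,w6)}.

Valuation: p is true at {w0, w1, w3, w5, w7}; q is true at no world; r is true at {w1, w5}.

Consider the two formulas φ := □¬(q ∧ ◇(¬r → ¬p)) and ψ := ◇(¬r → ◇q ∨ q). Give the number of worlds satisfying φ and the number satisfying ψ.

For □¬(q ∧ ◇(¬r → ¬p)):
w0: successors {w0, w1, w3, w4, w5, w7}; ¬(q ∧ ◇(¬r → ¬p)) there: w0:T, w1:T, w3:T, w4:T, w5:T, w7:T. ✓
w1: successors {w2, w3, w5, w6}; ¬(q ∧ ◇(¬r → ¬p)) there: w2:T, w3:T, w5:T, w6:T. ✓
w2: no successors, so □¬(q ∧ ◇(¬r → ¬p)) holds vacuously. ✓
w3: successors {w0, w4, w6, w7}; ¬(q ∧ ◇(¬r → ¬p)) there: w0:T, w4:T, w6:T, w7:T. ✓
w4: successors {w1, w2, w4, w5}; ¬(q ∧ ◇(¬r → ¬p)) there: w1:T, w2:T, w4:T, w5:T. ✓
w5: successors {w0, w3, w4, w7}; ¬(q ∧ ◇(¬r → ¬p)) there: w0:T, w3:T, w4:T, w7:T. ✓
w6: successors {w3, w5}; ¬(q ∧ ◇(¬r → ¬p)) there: w3:T, w5:T. ✓
w7: successors {w0, w1, w2, w3, w4, w6}; ¬(q ∧ ◇(¬r → ¬p)) there: w0:T, w1:T, w2:T, w3:T, w4:T, w6:T. ✓
— 8 worlds.
For ◇(¬r → ◇q ∨ q):
w0: successors {w0, w1, w3, w4, w5, w7}; ¬r → ◇q ∨ q there: w0:F, w1:T, w3:F, w4:F, w5:T, w7:F. ✓
w1: successors {w2, w3, w5, w6}; ¬r → ◇q ∨ q there: w2:F, w3:F, w5:T, w6:F. ✓
w2: no successors, so ◇(¬r → ◇q ∨ q) fails. ✗
w3: successors {w0, w4, w6, w7}; ¬r → ◇q ∨ q there: w0:F, w4:F, w6:F, w7:F. ✗
w4: successors {w1, w2, w4, w5}; ¬r → ◇q ∨ q there: w1:T, w2:F, w4:F, w5:T. ✓
w5: successors {w0, w3, w4, w7}; ¬r → ◇q ∨ q there: w0:F, w3:F, w4:F, w7:F. ✗
w6: successors {w3, w5}; ¬r → ◇q ∨ q there: w3:F, w5:T. ✓
w7: successors {w0, w1, w2, w3, w4, w6}; ¬r → ◇q ∨ q there: w0:F, w1:T, w2:F, w3:F, w4:F, w6:F. ✓
— 5 worlds.

8 and 5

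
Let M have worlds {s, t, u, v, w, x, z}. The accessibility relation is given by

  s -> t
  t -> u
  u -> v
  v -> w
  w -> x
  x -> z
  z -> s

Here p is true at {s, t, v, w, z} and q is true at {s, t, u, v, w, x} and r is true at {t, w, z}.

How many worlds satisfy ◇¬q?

s: successors {t}; ¬q there: t:F. ✗
t: successors {u}; ¬q there: u:F. ✗
u: successors {v}; ¬q there: v:F. ✗
v: successors {w}; ¬q there: w:F. ✗
w: successors {x}; ¬q there: x:F. ✗
x: successors {z}; ¬q there: z:T. ✓
z: successors {s}; ¬q there: s:F. ✗
Satisfying worlds: {x}.

1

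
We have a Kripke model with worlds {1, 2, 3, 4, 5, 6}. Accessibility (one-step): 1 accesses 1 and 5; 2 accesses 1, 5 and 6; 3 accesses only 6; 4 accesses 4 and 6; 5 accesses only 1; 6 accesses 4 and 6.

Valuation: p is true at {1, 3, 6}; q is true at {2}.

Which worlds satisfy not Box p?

{1, 2, 4, 6}

1: Box p is F. ✓
2: Box p is F. ✓
3: Box p is T. ✗
4: Box p is F. ✓
5: Box p is T. ✗
6: Box p is F. ✓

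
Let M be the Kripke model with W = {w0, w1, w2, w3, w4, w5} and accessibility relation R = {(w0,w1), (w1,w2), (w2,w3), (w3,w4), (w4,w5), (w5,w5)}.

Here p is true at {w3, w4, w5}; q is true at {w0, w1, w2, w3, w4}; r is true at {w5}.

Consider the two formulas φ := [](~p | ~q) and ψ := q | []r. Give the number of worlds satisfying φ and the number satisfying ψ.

For [](~p | ~q):
w0: successors {w1}; ~p | ~q there: w1:T. ✓
w1: successors {w2}; ~p | ~q there: w2:T. ✓
w2: successors {w3}; ~p | ~q there: w3:F. ✗
w3: successors {w4}; ~p | ~q there: w4:F. ✗
w4: successors {w5}; ~p | ~q there: w5:T. ✓
w5: successors {w5}; ~p | ~q there: w5:T. ✓
— 4 worlds.
For q | []r:
w0: q is T, []r is F. ✓
w1: q is T, []r is F. ✓
w2: q is T, []r is F. ✓
w3: q is T, []r is F. ✓
w4: q is T, []r is T. ✓
w5: q is F, []r is T. ✓
— 6 worlds.

4 and 6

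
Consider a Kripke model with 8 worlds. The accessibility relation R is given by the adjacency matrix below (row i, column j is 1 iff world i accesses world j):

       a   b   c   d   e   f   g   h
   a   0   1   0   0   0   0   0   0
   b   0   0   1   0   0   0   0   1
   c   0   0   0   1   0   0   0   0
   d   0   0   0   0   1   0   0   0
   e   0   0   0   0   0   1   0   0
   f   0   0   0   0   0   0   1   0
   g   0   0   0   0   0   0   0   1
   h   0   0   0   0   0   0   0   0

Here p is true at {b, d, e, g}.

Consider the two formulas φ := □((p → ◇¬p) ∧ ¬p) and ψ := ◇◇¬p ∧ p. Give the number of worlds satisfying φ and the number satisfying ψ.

For □((p → ◇¬p) ∧ ¬p):
a: successors {b}; (p → ◇¬p) ∧ ¬p there: b:F. ✗
b: successors {c, h}; (p → ◇¬p) ∧ ¬p there: c:T, h:T. ✓
c: successors {d}; (p → ◇¬p) ∧ ¬p there: d:F. ✗
d: successors {e}; (p → ◇¬p) ∧ ¬p there: e:F. ✗
e: successors {f}; (p → ◇¬p) ∧ ¬p there: f:T. ✓
f: successors {g}; (p → ◇¬p) ∧ ¬p there: g:F. ✗
g: successors {h}; (p → ◇¬p) ∧ ¬p there: h:T. ✓
h: no successors, so □((p → ◇¬p) ∧ ¬p) holds vacuously. ✓
— 4 worlds.
For ◇◇¬p ∧ p:
a: ◇◇¬p is T, p is F. ✗
b: ◇◇¬p is F, p is T. ✗
c: ◇◇¬p is F, p is F. ✗
d: ◇◇¬p is T, p is T. ✓
e: ◇◇¬p is F, p is T. ✗
f: ◇◇¬p is T, p is F. ✗
g: ◇◇¬p is F, p is T. ✗
h: ◇◇¬p is F, p is F. ✗
— 1 world.

4 and 1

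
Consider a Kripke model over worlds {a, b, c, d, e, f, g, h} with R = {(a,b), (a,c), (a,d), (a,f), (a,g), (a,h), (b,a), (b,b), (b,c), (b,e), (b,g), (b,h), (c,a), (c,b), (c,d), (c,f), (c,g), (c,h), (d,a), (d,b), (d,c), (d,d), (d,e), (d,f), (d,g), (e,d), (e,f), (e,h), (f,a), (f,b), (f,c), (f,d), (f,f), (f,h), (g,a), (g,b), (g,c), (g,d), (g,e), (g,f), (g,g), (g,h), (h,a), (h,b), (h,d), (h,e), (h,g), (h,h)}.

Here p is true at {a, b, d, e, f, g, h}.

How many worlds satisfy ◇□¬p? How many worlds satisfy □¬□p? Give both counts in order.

0 and 0

For ◇□¬p:
a: successors {b, c, d, f, g, h}; □¬p there: b:F, c:F, d:F, f:F, g:F, h:F. ✗
b: successors {a, b, c, e, g, h}; □¬p there: a:F, b:F, c:F, e:F, g:F, h:F. ✗
c: successors {a, b, d, f, g, h}; □¬p there: a:F, b:F, d:F, f:F, g:F, h:F. ✗
d: successors {a, b, c, d, e, f, g}; □¬p there: a:F, b:F, c:F, d:F, e:F, f:F, g:F. ✗
e: successors {d, f, h}; □¬p there: d:F, f:F, h:F. ✗
f: successors {a, b, c, d, f, h}; □¬p there: a:F, b:F, c:F, d:F, f:F, h:F. ✗
g: successors {a, b, c, d, e, f, g, h}; □¬p there: a:F, b:F, c:F, d:F, e:F, f:F, g:F, h:F. ✗
h: successors {a, b, d, e, g, h}; □¬p there: a:F, b:F, d:F, e:F, g:F, h:F. ✗
— 0 worlds.
For □¬□p:
a: successors {b, c, d, f, g, h}; ¬□p there: b:T, c:F, d:T, f:T, g:T, h:F. ✗
b: successors {a, b, c, e, g, h}; ¬□p there: a:T, b:T, c:F, e:F, g:T, h:F. ✗
c: successors {a, b, d, f, g, h}; ¬□p there: a:T, b:T, d:T, f:T, g:T, h:F. ✗
d: successors {a, b, c, d, e, f, g}; ¬□p there: a:T, b:T, c:F, d:T, e:F, f:T, g:T. ✗
e: successors {d, f, h}; ¬□p there: d:T, f:T, h:F. ✗
f: successors {a, b, c, d, f, h}; ¬□p there: a:T, b:T, c:F, d:T, f:T, h:F. ✗
g: successors {a, b, c, d, e, f, g, h}; ¬□p there: a:T, b:T, c:F, d:T, e:F, f:T, g:T, h:F. ✗
h: successors {a, b, d, e, g, h}; ¬□p there: a:T, b:T, d:T, e:F, g:T, h:F. ✗
— 0 worlds.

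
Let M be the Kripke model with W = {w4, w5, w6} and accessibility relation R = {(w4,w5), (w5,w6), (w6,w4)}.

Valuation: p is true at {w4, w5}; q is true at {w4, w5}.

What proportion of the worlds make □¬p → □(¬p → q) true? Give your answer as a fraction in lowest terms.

w4: □¬p is F, □(¬p → q) is T. ✓
w5: □¬p is T, □(¬p → q) is F. ✗
w6: □¬p is F, □(¬p → q) is T. ✓
That's 2 of 3 worlds, so 2/3.

2/3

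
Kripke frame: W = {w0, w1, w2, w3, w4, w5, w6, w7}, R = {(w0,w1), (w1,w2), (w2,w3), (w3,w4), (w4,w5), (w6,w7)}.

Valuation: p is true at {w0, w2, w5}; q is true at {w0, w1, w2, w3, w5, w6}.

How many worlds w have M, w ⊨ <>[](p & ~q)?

w0: successors {w1}; [](p & ~q) there: w1:F. ✗
w1: successors {w2}; [](p & ~q) there: w2:F. ✗
w2: successors {w3}; [](p & ~q) there: w3:F. ✗
w3: successors {w4}; [](p & ~q) there: w4:F. ✗
w4: successors {w5}; [](p & ~q) there: w5:T. ✓
w5: no successors, so <>[](p & ~q) fails. ✗
w6: successors {w7}; [](p & ~q) there: w7:T. ✓
w7: no successors, so <>[](p & ~q) fails. ✗
Satisfying worlds: {w4, w6}.

2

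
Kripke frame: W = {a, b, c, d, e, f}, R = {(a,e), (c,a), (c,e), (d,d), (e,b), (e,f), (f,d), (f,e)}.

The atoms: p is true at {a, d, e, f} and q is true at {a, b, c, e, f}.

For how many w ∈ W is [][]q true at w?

a: successors {e}; []q there: e:T. ✓
b: no successors, so [][]q holds vacuously. ✓
c: successors {a, e}; []q there: a:T, e:T. ✓
d: successors {d}; []q there: d:F. ✗
e: successors {b, f}; []q there: b:T, f:F. ✗
f: successors {d, e}; []q there: d:F, e:T. ✗
Satisfying worlds: {a, b, c}.

3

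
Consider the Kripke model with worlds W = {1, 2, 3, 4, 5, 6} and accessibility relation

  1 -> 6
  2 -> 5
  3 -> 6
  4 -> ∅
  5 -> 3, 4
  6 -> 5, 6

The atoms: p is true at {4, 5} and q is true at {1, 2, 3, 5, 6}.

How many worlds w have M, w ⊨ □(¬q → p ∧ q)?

5

1: successors {6}; ¬q → p ∧ q there: 6:T. ✓
2: successors {5}; ¬q → p ∧ q there: 5:T. ✓
3: successors {6}; ¬q → p ∧ q there: 6:T. ✓
4: no successors, so □(¬q → p ∧ q) holds vacuously. ✓
5: successors {3, 4}; ¬q → p ∧ q there: 3:T, 4:F. ✗
6: successors {5, 6}; ¬q → p ∧ q there: 5:T, 6:T. ✓
Satisfying worlds: {1, 2, 3, 4, 6}.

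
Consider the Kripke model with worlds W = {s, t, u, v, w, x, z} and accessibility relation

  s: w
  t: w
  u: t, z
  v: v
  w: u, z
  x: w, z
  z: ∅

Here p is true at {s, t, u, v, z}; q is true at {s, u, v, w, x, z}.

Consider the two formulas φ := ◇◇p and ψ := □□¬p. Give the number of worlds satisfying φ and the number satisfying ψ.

5 and 2

For ◇◇p:
s: successors {w}; ◇p there: w:T. ✓
t: successors {w}; ◇p there: w:T. ✓
u: successors {t, z}; ◇p there: t:F, z:F. ✗
v: successors {v}; ◇p there: v:T. ✓
w: successors {u, z}; ◇p there: u:T, z:F. ✓
x: successors {w, z}; ◇p there: w:T, z:F. ✓
z: no successors, so ◇◇p fails. ✗
— 5 worlds.
For □□¬p:
s: successors {w}; □¬p there: w:F. ✗
t: successors {w}; □¬p there: w:F. ✗
u: successors {t, z}; □¬p there: t:T, z:T. ✓
v: successors {v}; □¬p there: v:F. ✗
w: successors {u, z}; □¬p there: u:F, z:T. ✗
x: successors {w, z}; □¬p there: w:F, z:T. ✗
z: no successors, so □□¬p holds vacuously. ✓
— 2 worlds.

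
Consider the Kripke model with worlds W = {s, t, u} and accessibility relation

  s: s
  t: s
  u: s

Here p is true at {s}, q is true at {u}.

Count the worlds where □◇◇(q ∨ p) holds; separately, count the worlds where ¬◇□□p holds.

For □◇◇(q ∨ p):
s: successors {s}; ◇◇(q ∨ p) there: s:T. ✓
t: successors {s}; ◇◇(q ∨ p) there: s:T. ✓
u: successors {s}; ◇◇(q ∨ p) there: s:T. ✓
— 3 worlds.
For ¬◇□□p:
s: ◇□□p is T. ✗
t: ◇□□p is T. ✗
u: ◇□□p is T. ✗
— 0 worlds.

3 and 0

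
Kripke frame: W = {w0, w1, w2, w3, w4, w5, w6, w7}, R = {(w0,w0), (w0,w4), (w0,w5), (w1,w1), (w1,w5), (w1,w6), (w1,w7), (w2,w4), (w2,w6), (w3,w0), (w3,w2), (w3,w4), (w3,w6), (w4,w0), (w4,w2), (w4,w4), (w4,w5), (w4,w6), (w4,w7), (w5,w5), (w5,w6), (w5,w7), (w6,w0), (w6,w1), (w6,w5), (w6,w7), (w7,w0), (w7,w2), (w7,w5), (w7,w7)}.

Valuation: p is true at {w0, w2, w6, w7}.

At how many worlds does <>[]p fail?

w0: successors {w0, w4, w5}; []p there: w0:F, w4:F, w5:F. ✗
w1: successors {w1, w5, w6, w7}; []p there: w1:F, w5:F, w6:F, w7:F. ✗
w2: successors {w4, w6}; []p there: w4:F, w6:F. ✗
w3: successors {w0, w2, w4, w6}; []p there: w0:F, w2:F, w4:F, w6:F. ✗
w4: successors {w0, w2, w4, w5, w6, w7}; []p there: w0:F, w2:F, w4:F, w5:F, w6:F, w7:F. ✗
w5: successors {w5, w6, w7}; []p there: w5:F, w6:F, w7:F. ✗
w6: successors {w0, w1, w5, w7}; []p there: w0:F, w1:F, w5:F, w7:F. ✗
w7: successors {w0, w2, w5, w7}; []p there: w0:F, w2:F, w5:F, w7:F. ✗
Satisfying worlds: ∅.
So <>[]p fails at the other 8 worlds.

8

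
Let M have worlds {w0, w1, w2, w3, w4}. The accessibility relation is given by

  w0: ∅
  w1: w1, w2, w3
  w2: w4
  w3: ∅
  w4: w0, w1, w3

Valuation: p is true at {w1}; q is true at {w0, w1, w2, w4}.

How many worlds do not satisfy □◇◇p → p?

3

w0: □◇◇p is T, p is F. ✗
w1: □◇◇p is F, p is T. ✓
w2: □◇◇p is T, p is F. ✗
w3: □◇◇p is T, p is F. ✗
w4: □◇◇p is F, p is F. ✓
Satisfying worlds: {w1, w4}.
So □◇◇p → p fails at the other 3 worlds.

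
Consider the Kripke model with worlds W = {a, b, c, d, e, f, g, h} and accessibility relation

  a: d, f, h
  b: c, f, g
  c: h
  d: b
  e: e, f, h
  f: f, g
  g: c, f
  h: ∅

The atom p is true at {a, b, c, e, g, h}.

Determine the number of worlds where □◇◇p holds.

3

a: successors {d, f, h}; ◇◇p there: d:T, f:T, h:F. ✗
b: successors {c, f, g}; ◇◇p there: c:F, f:T, g:T. ✗
c: successors {h}; ◇◇p there: h:F. ✗
d: successors {b}; ◇◇p there: b:T. ✓
e: successors {e, f, h}; ◇◇p there: e:T, f:T, h:F. ✗
f: successors {f, g}; ◇◇p there: f:T, g:T. ✓
g: successors {c, f}; ◇◇p there: c:F, f:T. ✗
h: no successors, so □◇◇p holds vacuously. ✓
Satisfying worlds: {d, f, h}.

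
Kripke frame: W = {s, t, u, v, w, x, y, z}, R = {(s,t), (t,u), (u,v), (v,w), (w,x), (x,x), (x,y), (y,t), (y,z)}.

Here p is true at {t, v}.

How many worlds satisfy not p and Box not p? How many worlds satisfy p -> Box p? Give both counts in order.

For not p and Box not p:
s: not p is T, Box not p is F. ✗
t: not p is F, Box not p is T. ✗
u: not p is T, Box not p is F. ✗
v: not p is F, Box not p is T. ✗
w: not p is T, Box not p is T. ✓
x: not p is T, Box not p is T. ✓
y: not p is T, Box not p is F. ✗
z: not p is T, Box not p is T. ✓
— 3 worlds.
For p -> Box p:
s: p is F, Box p is T. ✓
t: p is T, Box p is F. ✗
u: p is F, Box p is T. ✓
v: p is T, Box p is F. ✗
w: p is F, Box p is F. ✓
x: p is F, Box p is F. ✓
y: p is F, Box p is F. ✓
z: p is F, Box p is T. ✓
— 6 worlds.

3 and 6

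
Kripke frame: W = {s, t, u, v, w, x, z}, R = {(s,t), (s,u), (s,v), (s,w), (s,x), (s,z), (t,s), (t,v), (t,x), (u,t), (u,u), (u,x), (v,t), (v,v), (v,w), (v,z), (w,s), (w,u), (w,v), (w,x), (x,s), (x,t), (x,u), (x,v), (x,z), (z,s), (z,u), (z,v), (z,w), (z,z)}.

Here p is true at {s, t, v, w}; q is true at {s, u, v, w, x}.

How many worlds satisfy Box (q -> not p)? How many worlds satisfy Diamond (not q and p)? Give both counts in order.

For Box (q -> not p):
s: successors {t, u, v, w, x, z}; q -> not p there: t:T, u:T, v:F, w:F, x:T, z:T. ✗
t: successors {s, v, x}; q -> not p there: s:F, v:F, x:T. ✗
u: successors {t, u, x}; q -> not p there: t:T, u:T, x:T. ✓
v: successors {t, v, w, z}; q -> not p there: t:T, v:F, w:F, z:T. ✗
w: successors {s, u, v, x}; q -> not p there: s:F, u:T, v:F, x:T. ✗
x: successors {s, t, u, v, z}; q -> not p there: s:F, t:T, u:T, v:F, z:T. ✗
z: successors {s, u, v, w, z}; q -> not p there: s:F, u:T, v:F, w:F, z:T. ✗
— 1 world.
For Diamond (not q and p):
s: successors {t, u, v, w, x, z}; not q and p there: t:T, u:F, v:F, w:F, x:F, z:F. ✓
t: successors {s, v, x}; not q and p there: s:F, v:F, x:F. ✗
u: successors {t, u, x}; not q and p there: t:T, u:F, x:F. ✓
v: successors {t, v, w, z}; not q and p there: t:T, v:F, w:F, z:F. ✓
w: successors {s, u, v, x}; not q and p there: s:F, u:F, v:F, x:F. ✗
x: successors {s, t, u, v, z}; not q and p there: s:F, t:T, u:F, v:F, z:F. ✓
z: successors {s, u, v, w, z}; not q and p there: s:F, u:F, v:F, w:F, z:F. ✗
— 4 worlds.

1 and 4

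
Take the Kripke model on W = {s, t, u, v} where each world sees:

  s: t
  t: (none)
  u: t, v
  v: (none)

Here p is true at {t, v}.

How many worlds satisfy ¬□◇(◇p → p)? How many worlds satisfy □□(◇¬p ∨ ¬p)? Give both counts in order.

2 and 4

For ¬□◇(◇p → p):
s: □◇(◇p → p) is F. ✓
t: □◇(◇p → p) is T. ✗
u: □◇(◇p → p) is F. ✓
v: □◇(◇p → p) is T. ✗
— 2 worlds.
For □□(◇¬p ∨ ¬p):
s: successors {t}; □(◇¬p ∨ ¬p) there: t:T. ✓
t: no successors, so □□(◇¬p ∨ ¬p) holds vacuously. ✓
u: successors {t, v}; □(◇¬p ∨ ¬p) there: t:T, v:T. ✓
v: no successors, so □□(◇¬p ∨ ¬p) holds vacuously. ✓
— 4 worlds.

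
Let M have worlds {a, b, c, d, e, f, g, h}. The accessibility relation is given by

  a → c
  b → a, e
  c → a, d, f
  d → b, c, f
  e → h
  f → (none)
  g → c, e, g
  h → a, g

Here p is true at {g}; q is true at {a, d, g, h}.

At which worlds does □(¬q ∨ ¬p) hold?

a: successors {c}; ¬q ∨ ¬p there: c:T. ✓
b: successors {a, e}; ¬q ∨ ¬p there: a:T, e:T. ✓
c: successors {a, d, f}; ¬q ∨ ¬p there: a:T, d:T, f:T. ✓
d: successors {b, c, f}; ¬q ∨ ¬p there: b:T, c:T, f:T. ✓
e: successors {h}; ¬q ∨ ¬p there: h:T. ✓
f: no successors, so □(¬q ∨ ¬p) holds vacuously. ✓
g: successors {c, e, g}; ¬q ∨ ¬p there: c:T, e:T, g:F. ✗
h: successors {a, g}; ¬q ∨ ¬p there: a:T, g:F. ✗

{a, b, c, d, e, f}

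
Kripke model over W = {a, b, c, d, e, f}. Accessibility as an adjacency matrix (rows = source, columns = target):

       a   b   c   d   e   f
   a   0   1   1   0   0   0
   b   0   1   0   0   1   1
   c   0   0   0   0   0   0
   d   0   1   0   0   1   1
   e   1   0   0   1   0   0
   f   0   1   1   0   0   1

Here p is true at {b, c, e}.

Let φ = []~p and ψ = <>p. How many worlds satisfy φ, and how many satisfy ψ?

For []~p:
a: successors {b, c}; ~p there: b:F, c:F. ✗
b: successors {b, e, f}; ~p there: b:F, e:F, f:T. ✗
c: no successors, so []~p holds vacuously. ✓
d: successors {b, e, f}; ~p there: b:F, e:F, f:T. ✗
e: successors {a, d}; ~p there: a:T, d:T. ✓
f: successors {b, c, f}; ~p there: b:F, c:F, f:T. ✗
— 2 worlds.
For <>p:
a: successors {b, c}; p there: b:T, c:T. ✓
b: successors {b, e, f}; p there: b:T, e:T, f:F. ✓
c: no successors, so <>p fails. ✗
d: successors {b, e, f}; p there: b:T, e:T, f:F. ✓
e: successors {a, d}; p there: a:F, d:F. ✗
f: successors {b, c, f}; p there: b:T, c:T, f:F. ✓
— 4 worlds.

2 and 4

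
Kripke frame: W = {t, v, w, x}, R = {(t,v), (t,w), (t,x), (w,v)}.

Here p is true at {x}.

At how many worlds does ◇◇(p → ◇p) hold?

1

t: successors {v, w, x}; ◇(p → ◇p) there: v:F, w:T, x:F. ✓
v: no successors, so ◇◇(p → ◇p) fails. ✗
w: successors {v}; ◇(p → ◇p) there: v:F. ✗
x: no successors, so ◇◇(p → ◇p) fails. ✗
Satisfying worlds: {t}.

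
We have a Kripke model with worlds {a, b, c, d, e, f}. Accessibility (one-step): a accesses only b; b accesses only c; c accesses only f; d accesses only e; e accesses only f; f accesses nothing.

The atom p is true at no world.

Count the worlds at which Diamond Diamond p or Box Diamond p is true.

a: Diamond Diamond p is F, Box Diamond p is F. ✗
b: Diamond Diamond p is F, Box Diamond p is F. ✗
c: Diamond Diamond p is F, Box Diamond p is F. ✗
d: Diamond Diamond p is F, Box Diamond p is F. ✗
e: Diamond Diamond p is F, Box Diamond p is F. ✗
f: Diamond Diamond p is F, Box Diamond p is T. ✓
Satisfying worlds: {f}.

1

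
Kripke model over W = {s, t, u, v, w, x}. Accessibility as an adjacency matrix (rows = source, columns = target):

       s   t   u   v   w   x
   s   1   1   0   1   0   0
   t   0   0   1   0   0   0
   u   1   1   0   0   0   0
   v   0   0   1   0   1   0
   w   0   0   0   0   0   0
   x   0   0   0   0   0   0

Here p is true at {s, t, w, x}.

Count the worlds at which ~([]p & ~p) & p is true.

4

s: ~([]p & ~p) is T, p is T. ✓
t: ~([]p & ~p) is T, p is T. ✓
u: ~([]p & ~p) is F, p is F. ✗
v: ~([]p & ~p) is T, p is F. ✗
w: ~([]p & ~p) is T, p is T. ✓
x: ~([]p & ~p) is T, p is T. ✓
Satisfying worlds: {s, t, w, x}.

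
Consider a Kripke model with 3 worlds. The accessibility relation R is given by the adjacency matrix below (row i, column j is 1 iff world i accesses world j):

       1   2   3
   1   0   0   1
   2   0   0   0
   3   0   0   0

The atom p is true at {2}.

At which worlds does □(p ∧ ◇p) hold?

{2, 3}

1: successors {3}; p ∧ ◇p there: 3:F. ✗
2: no successors, so □(p ∧ ◇p) holds vacuously. ✓
3: no successors, so □(p ∧ ◇p) holds vacuously. ✓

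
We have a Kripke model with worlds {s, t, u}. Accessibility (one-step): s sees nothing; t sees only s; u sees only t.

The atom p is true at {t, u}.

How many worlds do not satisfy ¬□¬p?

s: □¬p is T. ✗
t: □¬p is T. ✗
u: □¬p is F. ✓
Satisfying worlds: {u}.
So ¬□¬p fails at the other 2 worlds.

2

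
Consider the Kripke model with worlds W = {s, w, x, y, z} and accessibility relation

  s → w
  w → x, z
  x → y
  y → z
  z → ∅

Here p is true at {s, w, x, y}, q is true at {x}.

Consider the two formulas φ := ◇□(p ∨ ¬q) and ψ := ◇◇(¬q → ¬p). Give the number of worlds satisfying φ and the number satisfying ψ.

4 and 2

For ◇□(p ∨ ¬q):
s: successors {w}; □(p ∨ ¬q) there: w:T. ✓
w: successors {x, z}; □(p ∨ ¬q) there: x:T, z:T. ✓
x: successors {y}; □(p ∨ ¬q) there: y:T. ✓
y: successors {z}; □(p ∨ ¬q) there: z:T. ✓
z: no successors, so ◇□(p ∨ ¬q) fails. ✗
— 4 worlds.
For ◇◇(¬q → ¬p):
s: successors {w}; ◇(¬q → ¬p) there: w:T. ✓
w: successors {x, z}; ◇(¬q → ¬p) there: x:F, z:F. ✗
x: successors {y}; ◇(¬q → ¬p) there: y:T. ✓
y: successors {z}; ◇(¬q → ¬p) there: z:F. ✗
z: no successors, so ◇◇(¬q → ¬p) fails. ✗
— 2 worlds.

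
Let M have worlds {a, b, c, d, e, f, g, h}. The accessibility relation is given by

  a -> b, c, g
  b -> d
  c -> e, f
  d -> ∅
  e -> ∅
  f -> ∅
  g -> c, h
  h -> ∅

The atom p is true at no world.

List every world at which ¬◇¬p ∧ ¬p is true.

a: ¬◇¬p is F, ¬p is T. ✗
b: ¬◇¬p is F, ¬p is T. ✗
c: ¬◇¬p is F, ¬p is T. ✗
d: ¬◇¬p is T, ¬p is T. ✓
e: ¬◇¬p is T, ¬p is T. ✓
f: ¬◇¬p is T, ¬p is T. ✓
g: ¬◇¬p is F, ¬p is T. ✗
h: ¬◇¬p is T, ¬p is T. ✓

{d, e, f, h}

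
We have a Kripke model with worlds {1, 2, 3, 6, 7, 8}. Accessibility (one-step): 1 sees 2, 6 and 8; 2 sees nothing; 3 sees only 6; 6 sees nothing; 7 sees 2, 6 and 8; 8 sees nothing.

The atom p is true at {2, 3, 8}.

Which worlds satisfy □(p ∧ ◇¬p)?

1: successors {2, 6, 8}; p ∧ ◇¬p there: 2:F, 6:F, 8:F. ✗
2: no successors, so □(p ∧ ◇¬p) holds vacuously. ✓
3: successors {6}; p ∧ ◇¬p there: 6:F. ✗
6: no successors, so □(p ∧ ◇¬p) holds vacuously. ✓
7: successors {2, 6, 8}; p ∧ ◇¬p there: 2:F, 6:F, 8:F. ✗
8: no successors, so □(p ∧ ◇¬p) holds vacuously. ✓

{2, 6, 8}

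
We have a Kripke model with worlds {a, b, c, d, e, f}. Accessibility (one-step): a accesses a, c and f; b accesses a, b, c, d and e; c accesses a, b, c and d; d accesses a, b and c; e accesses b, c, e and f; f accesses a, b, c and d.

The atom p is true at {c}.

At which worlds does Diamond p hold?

{a, b, c, d, e, f}

a: successors {a, c, f}; p there: a:F, c:T, f:F. ✓
b: successors {a, b, c, d, e}; p there: a:F, b:F, c:T, d:F, e:F. ✓
c: successors {a, b, c, d}; p there: a:F, b:F, c:T, d:F. ✓
d: successors {a, b, c}; p there: a:F, b:F, c:T. ✓
e: successors {b, c, e, f}; p there: b:F, c:T, e:F, f:F. ✓
f: successors {a, b, c, d}; p there: a:F, b:F, c:T, d:F. ✓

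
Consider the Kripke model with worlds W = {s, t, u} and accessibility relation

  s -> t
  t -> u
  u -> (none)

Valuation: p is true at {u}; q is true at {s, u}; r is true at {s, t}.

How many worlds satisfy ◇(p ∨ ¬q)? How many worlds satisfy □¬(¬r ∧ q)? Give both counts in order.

2 and 2

For ◇(p ∨ ¬q):
s: successors {t}; p ∨ ¬q there: t:T. ✓
t: successors {u}; p ∨ ¬q there: u:T. ✓
u: no successors, so ◇(p ∨ ¬q) fails. ✗
— 2 worlds.
For □¬(¬r ∧ q):
s: successors {t}; ¬(¬r ∧ q) there: t:T. ✓
t: successors {u}; ¬(¬r ∧ q) there: u:F. ✗
u: no successors, so □¬(¬r ∧ q) holds vacuously. ✓
— 2 worlds.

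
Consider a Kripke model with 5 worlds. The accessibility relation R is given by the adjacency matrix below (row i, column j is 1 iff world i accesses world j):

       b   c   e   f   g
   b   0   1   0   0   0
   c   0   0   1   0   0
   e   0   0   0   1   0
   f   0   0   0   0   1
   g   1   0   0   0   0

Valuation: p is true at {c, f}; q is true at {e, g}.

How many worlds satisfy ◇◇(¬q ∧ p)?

2

b: successors {c}; ◇(¬q ∧ p) there: c:F. ✗
c: successors {e}; ◇(¬q ∧ p) there: e:T. ✓
e: successors {f}; ◇(¬q ∧ p) there: f:F. ✗
f: successors {g}; ◇(¬q ∧ p) there: g:F. ✗
g: successors {b}; ◇(¬q ∧ p) there: b:T. ✓
Satisfying worlds: {c, g}.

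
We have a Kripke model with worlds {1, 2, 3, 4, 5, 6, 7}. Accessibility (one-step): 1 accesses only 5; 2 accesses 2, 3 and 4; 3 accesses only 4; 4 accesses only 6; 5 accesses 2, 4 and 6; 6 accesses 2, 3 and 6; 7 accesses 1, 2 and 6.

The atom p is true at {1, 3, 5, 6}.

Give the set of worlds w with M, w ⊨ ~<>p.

{3}

1: <>p is T. ✗
2: <>p is T. ✗
3: <>p is F. ✓
4: <>p is T. ✗
5: <>p is T. ✗
6: <>p is T. ✗
7: <>p is T. ✗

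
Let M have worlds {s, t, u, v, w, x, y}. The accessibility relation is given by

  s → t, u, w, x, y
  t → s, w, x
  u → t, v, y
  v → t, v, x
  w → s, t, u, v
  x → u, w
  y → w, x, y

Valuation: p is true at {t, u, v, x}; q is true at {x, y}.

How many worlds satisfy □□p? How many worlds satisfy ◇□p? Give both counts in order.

0 and 3

For □□p:
s: successors {t, u, w, x, y}; □p there: t:F, u:F, w:F, x:F, y:F. ✗
t: successors {s, w, x}; □p there: s:F, w:F, x:F. ✗
u: successors {t, v, y}; □p there: t:F, v:T, y:F. ✗
v: successors {t, v, x}; □p there: t:F, v:T, x:F. ✗
w: successors {s, t, u, v}; □p there: s:F, t:F, u:F, v:T. ✗
x: successors {u, w}; □p there: u:F, w:F. ✗
y: successors {w, x, y}; □p there: w:F, x:F, y:F. ✗
— 0 worlds.
For ◇□p:
s: successors {t, u, w, x, y}; □p there: t:F, u:F, w:F, x:F, y:F. ✗
t: successors {s, w, x}; □p there: s:F, w:F, x:F. ✗
u: successors {t, v, y}; □p there: t:F, v:T, y:F. ✓
v: successors {t, v, x}; □p there: t:F, v:T, x:F. ✓
w: successors {s, t, u, v}; □p there: s:F, t:F, u:F, v:T. ✓
x: successors {u, w}; □p there: u:F, w:F. ✗
y: successors {w, x, y}; □p there: w:F, x:F, y:F. ✗
— 3 worlds.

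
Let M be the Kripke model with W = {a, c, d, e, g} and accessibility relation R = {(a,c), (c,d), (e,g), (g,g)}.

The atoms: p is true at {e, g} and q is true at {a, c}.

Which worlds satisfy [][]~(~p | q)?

{c, d, e, g}

a: successors {c}; []~(~p | q) there: c:F. ✗
c: successors {d}; []~(~p | q) there: d:T. ✓
d: no successors, so [][]~(~p | q) holds vacuously. ✓
e: successors {g}; []~(~p | q) there: g:T. ✓
g: successors {g}; []~(~p | q) there: g:T. ✓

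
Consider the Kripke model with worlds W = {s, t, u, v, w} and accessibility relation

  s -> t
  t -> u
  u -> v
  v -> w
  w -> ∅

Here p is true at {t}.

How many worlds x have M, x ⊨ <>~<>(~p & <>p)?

4

s: successors {t}; ~<>(~p & <>p) there: t:T. ✓
t: successors {u}; ~<>(~p & <>p) there: u:T. ✓
u: successors {v}; ~<>(~p & <>p) there: v:T. ✓
v: successors {w}; ~<>(~p & <>p) there: w:T. ✓
w: no successors, so <>~<>(~p & <>p) fails. ✗
Satisfying worlds: {s, t, u, v}.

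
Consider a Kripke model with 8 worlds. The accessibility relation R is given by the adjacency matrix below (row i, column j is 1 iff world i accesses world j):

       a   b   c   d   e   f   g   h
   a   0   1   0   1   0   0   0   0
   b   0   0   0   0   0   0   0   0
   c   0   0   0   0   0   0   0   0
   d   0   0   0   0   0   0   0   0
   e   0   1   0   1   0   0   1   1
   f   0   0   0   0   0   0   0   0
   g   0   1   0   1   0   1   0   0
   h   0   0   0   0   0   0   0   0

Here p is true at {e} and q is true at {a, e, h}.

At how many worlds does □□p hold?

a: successors {b, d}; □p there: b:T, d:T. ✓
b: no successors, so □□p holds vacuously. ✓
c: no successors, so □□p holds vacuously. ✓
d: no successors, so □□p holds vacuously. ✓
e: successors {b, d, g, h}; □p there: b:T, d:T, g:F, h:T. ✗
f: no successors, so □□p holds vacuously. ✓
g: successors {b, d, f}; □p there: b:T, d:T, f:T. ✓
h: no successors, so □□p holds vacuously. ✓
Satisfying worlds: {a, b, c, d, f, g, h}.

7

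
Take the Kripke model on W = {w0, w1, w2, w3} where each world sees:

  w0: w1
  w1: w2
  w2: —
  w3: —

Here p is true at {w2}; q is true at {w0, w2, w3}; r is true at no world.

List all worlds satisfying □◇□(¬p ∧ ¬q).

{w0, w2, w3}

w0: successors {w1}; ◇□(¬p ∧ ¬q) there: w1:T. ✓
w1: successors {w2}; ◇□(¬p ∧ ¬q) there: w2:F. ✗
w2: no successors, so □◇□(¬p ∧ ¬q) holds vacuously. ✓
w3: no successors, so □◇□(¬p ∧ ¬q) holds vacuously. ✓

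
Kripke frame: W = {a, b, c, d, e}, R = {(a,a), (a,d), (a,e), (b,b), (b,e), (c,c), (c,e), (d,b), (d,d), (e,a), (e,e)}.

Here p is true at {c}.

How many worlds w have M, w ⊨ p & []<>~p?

1

a: p is F, []<>~p is T. ✗
b: p is F, []<>~p is T. ✗
c: p is T, []<>~p is T. ✓
d: p is F, []<>~p is T. ✗
e: p is F, []<>~p is T. ✗
Satisfying worlds: {c}.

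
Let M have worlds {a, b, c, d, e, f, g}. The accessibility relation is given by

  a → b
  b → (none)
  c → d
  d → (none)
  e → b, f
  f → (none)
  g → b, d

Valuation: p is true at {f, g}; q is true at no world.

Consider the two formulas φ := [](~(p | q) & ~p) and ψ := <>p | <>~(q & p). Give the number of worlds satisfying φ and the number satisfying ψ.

6 and 4

For [](~(p | q) & ~p):
a: successors {b}; ~(p | q) & ~p there: b:T. ✓
b: no successors, so [](~(p | q) & ~p) holds vacuously. ✓
c: successors {d}; ~(p | q) & ~p there: d:T. ✓
d: no successors, so [](~(p | q) & ~p) holds vacuously. ✓
e: successors {b, f}; ~(p | q) & ~p there: b:T, f:F. ✗
f: no successors, so [](~(p | q) & ~p) holds vacuously. ✓
g: successors {b, d}; ~(p | q) & ~p there: b:T, d:T. ✓
— 6 worlds.
For <>p | <>~(q & p):
a: <>p is F, <>~(q & p) is T. ✓
b: <>p is F, <>~(q & p) is F. ✗
c: <>p is F, <>~(q & p) is T. ✓
d: <>p is F, <>~(q & p) is F. ✗
e: <>p is T, <>~(q & p) is T. ✓
f: <>p is F, <>~(q & p) is F. ✗
g: <>p is F, <>~(q & p) is T. ✓
— 4 worlds.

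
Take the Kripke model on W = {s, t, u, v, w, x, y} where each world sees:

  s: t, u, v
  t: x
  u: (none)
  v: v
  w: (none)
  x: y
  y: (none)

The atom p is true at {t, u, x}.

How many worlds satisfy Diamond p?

s: successors {t, u, v}; p there: t:T, u:T, v:F. ✓
t: successors {x}; p there: x:T. ✓
u: no successors, so Diamond p fails. ✗
v: successors {v}; p there: v:F. ✗
w: no successors, so Diamond p fails. ✗
x: successors {y}; p there: y:F. ✗
y: no successors, so Diamond p fails. ✗
Satisfying worlds: {s, t}.

2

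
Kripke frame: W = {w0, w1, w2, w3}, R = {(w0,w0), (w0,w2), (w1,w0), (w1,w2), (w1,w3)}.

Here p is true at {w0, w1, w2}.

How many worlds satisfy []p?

w0: successors {w0, w2}; p there: w0:T, w2:T. ✓
w1: successors {w0, w2, w3}; p there: w0:T, w2:T, w3:F. ✗
w2: no successors, so []p holds vacuously. ✓
w3: no successors, so []p holds vacuously. ✓
Satisfying worlds: {w0, w2, w3}.

3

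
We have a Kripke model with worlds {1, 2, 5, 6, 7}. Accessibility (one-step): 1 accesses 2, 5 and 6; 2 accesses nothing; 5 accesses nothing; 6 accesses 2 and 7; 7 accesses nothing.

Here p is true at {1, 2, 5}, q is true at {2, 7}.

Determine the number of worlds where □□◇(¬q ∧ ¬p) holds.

1: successors {2, 5, 6}; □◇(¬q ∧ ¬p) there: 2:T, 5:T, 6:F. ✗
2: no successors, so □□◇(¬q ∧ ¬p) holds vacuously. ✓
5: no successors, so □□◇(¬q ∧ ¬p) holds vacuously. ✓
6: successors {2, 7}; □◇(¬q ∧ ¬p) there: 2:T, 7:T. ✓
7: no successors, so □□◇(¬q ∧ ¬p) holds vacuously. ✓
Satisfying worlds: {2, 5, 6, 7}.

4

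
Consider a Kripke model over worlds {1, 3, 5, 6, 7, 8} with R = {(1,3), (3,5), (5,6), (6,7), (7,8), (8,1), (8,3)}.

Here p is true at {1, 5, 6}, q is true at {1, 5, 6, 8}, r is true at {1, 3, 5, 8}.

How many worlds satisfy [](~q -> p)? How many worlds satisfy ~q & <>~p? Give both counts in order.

For [](~q -> p):
1: successors {3}; ~q -> p there: 3:F. ✗
3: successors {5}; ~q -> p there: 5:T. ✓
5: successors {6}; ~q -> p there: 6:T. ✓
6: successors {7}; ~q -> p there: 7:F. ✗
7: successors {8}; ~q -> p there: 8:T. ✓
8: successors {1, 3}; ~q -> p there: 1:T, 3:F. ✗
— 3 worlds.
For ~q & <>~p:
1: ~q is F, <>~p is T. ✗
3: ~q is T, <>~p is F. ✗
5: ~q is F, <>~p is F. ✗
6: ~q is F, <>~p is T. ✗
7: ~q is T, <>~p is T. ✓
8: ~q is F, <>~p is T. ✗
— 1 world.

3 and 1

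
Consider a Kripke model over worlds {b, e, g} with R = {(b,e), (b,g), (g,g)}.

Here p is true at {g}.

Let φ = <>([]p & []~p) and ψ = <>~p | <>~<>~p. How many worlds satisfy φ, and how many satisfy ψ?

1 and 2

For <>([]p & []~p):
b: successors {e, g}; []p & []~p there: e:T, g:F. ✓
e: no successors, so <>([]p & []~p) fails. ✗
g: successors {g}; []p & []~p there: g:F. ✗
— 1 world.
For <>~p | <>~<>~p:
b: <>~p is T, <>~<>~p is T. ✓
e: <>~p is F, <>~<>~p is F. ✗
g: <>~p is F, <>~<>~p is T. ✓
— 2 worlds.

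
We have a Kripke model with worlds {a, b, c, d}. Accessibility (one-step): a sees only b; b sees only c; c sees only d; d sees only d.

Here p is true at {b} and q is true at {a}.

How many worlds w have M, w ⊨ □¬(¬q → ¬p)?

1

a: successors {b}; ¬(¬q → ¬p) there: b:T. ✓
b: successors {c}; ¬(¬q → ¬p) there: c:F. ✗
c: successors {d}; ¬(¬q → ¬p) there: d:F. ✗
d: successors {d}; ¬(¬q → ¬p) there: d:F. ✗
Satisfying worlds: {a}.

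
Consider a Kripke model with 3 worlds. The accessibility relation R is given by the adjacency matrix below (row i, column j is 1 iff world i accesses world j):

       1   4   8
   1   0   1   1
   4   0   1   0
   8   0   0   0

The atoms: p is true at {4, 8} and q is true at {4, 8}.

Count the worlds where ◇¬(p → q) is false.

3

1: successors {4, 8}; ¬(p → q) there: 4:F, 8:F. ✗
4: successors {4}; ¬(p → q) there: 4:F. ✗
8: no successors, so ◇¬(p → q) fails. ✗
Satisfying worlds: ∅.
So ◇¬(p → q) fails at the other 3 worlds.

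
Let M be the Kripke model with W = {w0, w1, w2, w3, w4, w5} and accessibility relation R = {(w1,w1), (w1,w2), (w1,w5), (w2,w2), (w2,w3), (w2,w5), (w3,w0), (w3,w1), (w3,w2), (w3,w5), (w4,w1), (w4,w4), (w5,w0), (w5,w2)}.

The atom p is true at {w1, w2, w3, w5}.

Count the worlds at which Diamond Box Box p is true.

4

w0: no successors, so Diamond Box Box p fails. ✗
w1: successors {w1, w2, w5}; Box Box p there: w1:F, w2:F, w5:T. ✓
w2: successors {w2, w3, w5}; Box Box p there: w2:F, w3:F, w5:T. ✓
w3: successors {w0, w1, w2, w5}; Box Box p there: w0:T, w1:F, w2:F, w5:T. ✓
w4: successors {w1, w4}; Box Box p there: w1:F, w4:F. ✗
w5: successors {w0, w2}; Box Box p there: w0:T, w2:F. ✓
Satisfying worlds: {w1, w2, w3, w5}.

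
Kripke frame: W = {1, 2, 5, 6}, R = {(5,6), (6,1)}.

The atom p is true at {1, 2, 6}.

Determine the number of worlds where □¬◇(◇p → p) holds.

3

1: no successors, so □¬◇(◇p → p) holds vacuously. ✓
2: no successors, so □¬◇(◇p → p) holds vacuously. ✓
5: successors {6}; ¬◇(◇p → p) there: 6:F. ✗
6: successors {1}; ¬◇(◇p → p) there: 1:T. ✓
Satisfying worlds: {1, 2, 6}.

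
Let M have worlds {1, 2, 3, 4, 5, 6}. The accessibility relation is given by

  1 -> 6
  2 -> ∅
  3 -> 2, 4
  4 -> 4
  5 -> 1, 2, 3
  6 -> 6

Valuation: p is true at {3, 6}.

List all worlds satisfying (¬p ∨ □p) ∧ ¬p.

{1, 2, 4, 5}

1: ¬p ∨ □p is T, ¬p is T. ✓
2: ¬p ∨ □p is T, ¬p is T. ✓
3: ¬p ∨ □p is F, ¬p is F. ✗
4: ¬p ∨ □p is T, ¬p is T. ✓
5: ¬p ∨ □p is T, ¬p is T. ✓
6: ¬p ∨ □p is T, ¬p is F. ✗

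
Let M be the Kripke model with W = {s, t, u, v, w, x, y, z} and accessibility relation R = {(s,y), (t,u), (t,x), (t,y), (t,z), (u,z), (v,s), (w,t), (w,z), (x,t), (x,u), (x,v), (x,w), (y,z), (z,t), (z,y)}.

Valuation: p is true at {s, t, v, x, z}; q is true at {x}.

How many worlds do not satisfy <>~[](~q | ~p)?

s: successors {y}; ~[](~q | ~p) there: y:F. ✗
t: successors {u, x, y, z}; ~[](~q | ~p) there: u:F, x:F, y:F, z:F. ✗
u: successors {z}; ~[](~q | ~p) there: z:F. ✗
v: successors {s}; ~[](~q | ~p) there: s:F. ✗
w: successors {t, z}; ~[](~q | ~p) there: t:T, z:F. ✓
x: successors {t, u, v, w}; ~[](~q | ~p) there: t:T, u:F, v:F, w:F. ✓
y: successors {z}; ~[](~q | ~p) there: z:F. ✗
z: successors {t, y}; ~[](~q | ~p) there: t:T, y:F. ✓
Satisfying worlds: {w, x, z}.
So <>~[](~q | ~p) fails at the other 5 worlds.

5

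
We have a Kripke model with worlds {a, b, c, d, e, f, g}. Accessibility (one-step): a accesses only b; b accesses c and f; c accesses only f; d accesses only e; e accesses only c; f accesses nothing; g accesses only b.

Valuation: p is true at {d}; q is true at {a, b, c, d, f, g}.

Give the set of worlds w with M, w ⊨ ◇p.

∅

a: successors {b}; p there: b:F. ✗
b: successors {c, f}; p there: c:F, f:F. ✗
c: successors {f}; p there: f:F. ✗
d: successors {e}; p there: e:F. ✗
e: successors {c}; p there: c:F. ✗
f: no successors, so ◇p fails. ✗
g: successors {b}; p there: b:F. ✗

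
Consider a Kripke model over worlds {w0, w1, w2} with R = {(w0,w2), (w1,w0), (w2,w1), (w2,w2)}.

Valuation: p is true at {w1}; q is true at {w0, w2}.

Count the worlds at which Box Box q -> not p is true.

w0: Box Box q is F, not p is T. ✓
w1: Box Box q is T, not p is F. ✗
w2: Box Box q is F, not p is T. ✓
Satisfying worlds: {w0, w2}.

2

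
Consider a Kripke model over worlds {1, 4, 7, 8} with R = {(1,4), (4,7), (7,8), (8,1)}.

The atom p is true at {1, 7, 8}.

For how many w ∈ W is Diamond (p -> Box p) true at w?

1: successors {4}; p -> Box p there: 4:T. ✓
4: successors {7}; p -> Box p there: 7:T. ✓
7: successors {8}; p -> Box p there: 8:T. ✓
8: successors {1}; p -> Box p there: 1:F. ✗
Satisfying worlds: {1, 4, 7}.

3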